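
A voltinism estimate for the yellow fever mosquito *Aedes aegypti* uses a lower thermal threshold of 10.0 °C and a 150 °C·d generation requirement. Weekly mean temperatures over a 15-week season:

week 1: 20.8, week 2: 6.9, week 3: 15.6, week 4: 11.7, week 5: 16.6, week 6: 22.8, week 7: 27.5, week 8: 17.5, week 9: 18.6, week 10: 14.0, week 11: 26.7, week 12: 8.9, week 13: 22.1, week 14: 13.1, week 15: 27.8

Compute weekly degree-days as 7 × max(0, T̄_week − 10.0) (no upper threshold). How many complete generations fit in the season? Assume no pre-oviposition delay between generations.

5 generations

Weekly DD (7 × max(0, T̄ − 10.0)): 75.6, 0.0, 39.2, 11.9, 46.2, 89.6, 122.5, 52.5, 60.2, 28.0, 116.9, 0.0, 84.7, 21.7, 124.6.
Season total = 873.6 DD.
Complete generations = ⌊873.6 / 150⌋ = 5.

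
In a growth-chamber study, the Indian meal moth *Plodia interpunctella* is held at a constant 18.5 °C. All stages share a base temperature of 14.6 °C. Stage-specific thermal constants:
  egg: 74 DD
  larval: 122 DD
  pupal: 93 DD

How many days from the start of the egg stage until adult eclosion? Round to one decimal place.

Daily accumulation at 18.5 °C = 18.5 − 14.6 = 3.9 DD/day.
Total K = 74 + 122 + 93 = 289 DD.
Total duration = 289 / 3.9 = 74.103 ≈ 74.1 days.

74.1 days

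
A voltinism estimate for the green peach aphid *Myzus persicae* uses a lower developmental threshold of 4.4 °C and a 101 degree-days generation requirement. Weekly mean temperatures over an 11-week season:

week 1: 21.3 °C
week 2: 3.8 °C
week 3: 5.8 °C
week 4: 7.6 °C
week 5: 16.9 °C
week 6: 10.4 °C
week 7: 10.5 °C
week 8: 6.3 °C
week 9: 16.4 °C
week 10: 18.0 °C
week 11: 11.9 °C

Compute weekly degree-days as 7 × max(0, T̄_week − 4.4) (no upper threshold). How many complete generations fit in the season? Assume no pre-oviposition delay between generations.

Weekly DD (7 × max(0, T̄ − 4.4)): 118.3, 0.0, 9.8, 22.4, 87.5, 42.0, 42.7, 13.3, 84.0, 95.2, 52.5.
Season total = 567.7 DD.
Complete generations = ⌊567.7 / 101⌋ = 5.

5 generations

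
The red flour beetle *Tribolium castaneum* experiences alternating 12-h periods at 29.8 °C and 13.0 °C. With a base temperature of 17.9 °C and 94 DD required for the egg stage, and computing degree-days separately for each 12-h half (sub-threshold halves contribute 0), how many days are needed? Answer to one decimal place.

Day half: max(0, 29.8 − 17.9) × 0.5 = 11.9 × 0.5 = 5.95 DD.
Night half: max(0, 13.0 − 17.9) × 0.5 = 0.0 × 0.5 = 0.00 DD.
Per 24 h: 5.95 DD/day.
Duration = 94 / 5.95 = 15.798 ≈ 15.8 days.

15.8 days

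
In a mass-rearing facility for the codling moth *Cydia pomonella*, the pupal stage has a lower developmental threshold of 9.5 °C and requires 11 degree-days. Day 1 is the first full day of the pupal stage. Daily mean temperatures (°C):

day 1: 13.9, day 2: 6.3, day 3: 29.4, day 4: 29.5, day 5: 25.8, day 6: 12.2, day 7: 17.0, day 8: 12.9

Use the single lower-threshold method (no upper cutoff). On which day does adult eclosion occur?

day 3

Daily DD above 9.5 °C: 4.4, 0.0, 19.9, 20.0, 16.3, 2.7, 7.5, 3.4.
Cumulative: 4.4, 4.4, 24.3, 44.3, 60.6, 63.3, 70.8, 74.2.
The total first reaches 11 DD on day 3.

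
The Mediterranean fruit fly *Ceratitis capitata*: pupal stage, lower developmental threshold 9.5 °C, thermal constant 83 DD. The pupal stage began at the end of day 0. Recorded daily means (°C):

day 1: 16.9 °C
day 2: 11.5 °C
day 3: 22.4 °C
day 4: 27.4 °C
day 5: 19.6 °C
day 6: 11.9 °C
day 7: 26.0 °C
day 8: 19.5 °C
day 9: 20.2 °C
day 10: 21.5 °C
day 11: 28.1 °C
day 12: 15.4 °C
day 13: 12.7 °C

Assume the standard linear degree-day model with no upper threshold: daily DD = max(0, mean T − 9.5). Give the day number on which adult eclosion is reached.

day 9

Daily DD above 9.5 °C: 7.4, 2.0, 12.9, 17.9, 10.1, 2.4, 16.5, 10.0, 10.7, 12.0, 18.6, 5.9, 3.2.
Cumulative: 7.4, 9.4, 22.3, 40.2, 50.3, 52.7, 69.2, 79.2, 89.9, 101.9, 120.5, 126.4, 129.6.
The total first reaches 83 DD on day 9.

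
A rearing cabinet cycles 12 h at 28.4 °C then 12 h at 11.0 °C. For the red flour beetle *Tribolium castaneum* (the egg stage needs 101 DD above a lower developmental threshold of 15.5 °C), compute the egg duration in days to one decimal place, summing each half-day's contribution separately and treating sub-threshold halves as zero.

15.7 days

Day half: max(0, 28.4 − 15.5) × 0.5 = 12.9 × 0.5 = 6.45 DD.
Night half: max(0, 11.0 − 15.5) × 0.5 = 0.0 × 0.5 = 0.00 DD.
Per 24 h: 6.45 DD/day.
Duration = 101 / 6.45 = 15.659 ≈ 15.7 days.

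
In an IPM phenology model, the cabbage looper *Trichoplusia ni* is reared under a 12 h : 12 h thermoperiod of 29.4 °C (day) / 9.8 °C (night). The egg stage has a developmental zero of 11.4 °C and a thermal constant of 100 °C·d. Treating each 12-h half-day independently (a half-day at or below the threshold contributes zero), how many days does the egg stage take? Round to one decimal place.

Day half: max(0, 29.4 − 11.4) × 0.5 = 18.0 × 0.5 = 9.00 DD.
Night half: max(0, 9.8 − 11.4) × 0.5 = 0.0 × 0.5 = 0.00 DD.
Per 24 h: 9.00 DD/day.
Duration = 100 / 9.00 = 11.111 ≈ 11.1 days.

11.1 days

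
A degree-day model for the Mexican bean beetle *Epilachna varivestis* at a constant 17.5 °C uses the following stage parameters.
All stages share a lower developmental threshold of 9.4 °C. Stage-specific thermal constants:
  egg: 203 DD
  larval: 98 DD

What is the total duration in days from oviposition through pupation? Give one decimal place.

Daily accumulation at 17.5 °C = 17.5 − 9.4 = 8.1 DD/day.
Total K = 203 + 98 = 301 DD.
Total duration = 301 / 8.1 = 37.160 ≈ 37.2 days.

37.2 days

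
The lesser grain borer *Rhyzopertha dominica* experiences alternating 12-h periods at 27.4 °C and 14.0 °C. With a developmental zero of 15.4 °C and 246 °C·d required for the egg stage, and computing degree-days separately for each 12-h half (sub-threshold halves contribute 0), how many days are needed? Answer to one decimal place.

41.0 days

Day half: max(0, 27.4 − 15.4) × 0.5 = 12.0 × 0.5 = 6.00 DD.
Night half: max(0, 14.0 − 15.4) × 0.5 = 0.0 × 0.5 = 0.00 DD.
Per 24 h: 6.00 DD/day.
Duration = 246 / 6.00 = 41.000 ≈ 41.0 days.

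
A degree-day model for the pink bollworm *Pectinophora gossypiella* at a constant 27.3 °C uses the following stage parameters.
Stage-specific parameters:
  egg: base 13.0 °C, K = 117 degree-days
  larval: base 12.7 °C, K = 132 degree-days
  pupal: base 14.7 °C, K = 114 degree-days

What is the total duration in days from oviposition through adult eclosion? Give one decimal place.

26.3 days

egg: 117 / (27.3 − 13.0) = 117 / 14.3 = 8.182 d.
larval: 132 / (27.3 − 12.7) = 132 / 14.6 = 9.041 d.
pupal: 114 / (27.3 − 14.7) = 114 / 12.6 = 9.048 d.
Sum = 26.271 ≈ 26.3 days.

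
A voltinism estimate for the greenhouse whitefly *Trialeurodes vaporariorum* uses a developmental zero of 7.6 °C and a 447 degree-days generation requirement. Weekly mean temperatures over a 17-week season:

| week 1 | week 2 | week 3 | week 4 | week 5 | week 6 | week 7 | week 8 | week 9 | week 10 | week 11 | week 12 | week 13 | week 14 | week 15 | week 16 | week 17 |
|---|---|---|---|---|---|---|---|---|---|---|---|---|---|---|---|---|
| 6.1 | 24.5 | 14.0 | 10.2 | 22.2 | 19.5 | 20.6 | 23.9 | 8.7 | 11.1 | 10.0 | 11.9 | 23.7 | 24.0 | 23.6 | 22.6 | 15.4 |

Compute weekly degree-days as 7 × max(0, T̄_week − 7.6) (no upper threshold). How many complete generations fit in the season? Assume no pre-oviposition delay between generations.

2 generations

Weekly DD (7 × max(0, T̄ − 7.6)): 0.0, 118.3, 44.8, 18.2, 102.2, 83.3, 91.0, 114.1, 7.7, 24.5, 16.8, 30.1, 112.7, 114.8, 112.0, 105.0, 54.6.
Season total = 1150.1 DD.
Complete generations = ⌊1150.1 / 447⌋ = 2.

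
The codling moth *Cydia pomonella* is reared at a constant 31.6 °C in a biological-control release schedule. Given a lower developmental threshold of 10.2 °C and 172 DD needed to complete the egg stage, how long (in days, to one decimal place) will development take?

Daily accumulation = 31.6 − 10.2 = 21.4 DD/day.
Duration = 172 / 21.4 = 8.037 ≈ 8.0 days.

8.0 days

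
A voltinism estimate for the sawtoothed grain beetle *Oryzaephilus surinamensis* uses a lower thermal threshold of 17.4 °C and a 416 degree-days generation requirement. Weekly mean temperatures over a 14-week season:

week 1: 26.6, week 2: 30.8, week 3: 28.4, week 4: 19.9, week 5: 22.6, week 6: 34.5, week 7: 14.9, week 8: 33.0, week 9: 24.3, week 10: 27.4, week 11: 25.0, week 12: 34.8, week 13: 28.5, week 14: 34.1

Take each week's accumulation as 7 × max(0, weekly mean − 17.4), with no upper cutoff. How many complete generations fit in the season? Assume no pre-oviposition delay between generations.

2 generations

Weekly DD (7 × max(0, T̄ − 17.4)): 64.4, 93.8, 77.0, 17.5, 36.4, 119.7, 0.0, 109.2, 48.3, 70.0, 53.2, 121.8, 77.7, 116.9.
Season total = 1005.9 DD.
Complete generations = ⌊1005.9 / 416⌋ = 2.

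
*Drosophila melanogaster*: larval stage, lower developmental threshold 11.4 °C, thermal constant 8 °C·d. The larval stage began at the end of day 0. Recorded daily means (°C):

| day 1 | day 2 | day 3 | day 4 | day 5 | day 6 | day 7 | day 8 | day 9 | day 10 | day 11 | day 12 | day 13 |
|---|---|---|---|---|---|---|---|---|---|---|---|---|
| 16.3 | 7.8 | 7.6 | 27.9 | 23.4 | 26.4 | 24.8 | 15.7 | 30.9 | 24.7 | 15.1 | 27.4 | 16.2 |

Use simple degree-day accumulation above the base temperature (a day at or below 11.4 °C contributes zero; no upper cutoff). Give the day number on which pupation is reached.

day 4

Daily DD above 11.4 °C: 4.9, 0.0, 0.0, 16.5, 12.0, 15.0, 13.4, 4.3, 19.5, 13.3, 3.7, 16.0, 4.8.
Cumulative: 4.9, 4.9, 4.9, 21.4, 33.4, 48.4, 61.8, 66.1, 85.6, 98.9, 102.6, 118.6, 123.4.
The total first reaches 8 DD on day 4.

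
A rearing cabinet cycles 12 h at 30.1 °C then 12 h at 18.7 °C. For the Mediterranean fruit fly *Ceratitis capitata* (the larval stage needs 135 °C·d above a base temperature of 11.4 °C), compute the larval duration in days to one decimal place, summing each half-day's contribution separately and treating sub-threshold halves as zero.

10.4 days

Day half: max(0, 30.1 − 11.4) × 0.5 = 18.7 × 0.5 = 9.35 DD.
Night half: max(0, 18.7 − 11.4) × 0.5 = 7.3 × 0.5 = 3.65 DD.
Per 24 h: 13.00 DD/day.
Duration = 135 / 13.00 = 10.385 ≈ 10.4 days.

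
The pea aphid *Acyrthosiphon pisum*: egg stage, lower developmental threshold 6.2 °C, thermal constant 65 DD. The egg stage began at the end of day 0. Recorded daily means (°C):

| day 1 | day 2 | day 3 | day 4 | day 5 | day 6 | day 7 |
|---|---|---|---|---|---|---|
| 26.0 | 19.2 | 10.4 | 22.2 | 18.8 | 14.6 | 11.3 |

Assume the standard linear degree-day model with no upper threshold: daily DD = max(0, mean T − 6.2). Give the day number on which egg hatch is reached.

Daily DD above 6.2 °C: 19.8, 13.0, 4.2, 16.0, 12.6, 8.4, 5.1.
Cumulative: 19.8, 32.8, 37.0, 53.0, 65.6, 74.0, 79.1.
The total first reaches 65 DD on day 5.

day 5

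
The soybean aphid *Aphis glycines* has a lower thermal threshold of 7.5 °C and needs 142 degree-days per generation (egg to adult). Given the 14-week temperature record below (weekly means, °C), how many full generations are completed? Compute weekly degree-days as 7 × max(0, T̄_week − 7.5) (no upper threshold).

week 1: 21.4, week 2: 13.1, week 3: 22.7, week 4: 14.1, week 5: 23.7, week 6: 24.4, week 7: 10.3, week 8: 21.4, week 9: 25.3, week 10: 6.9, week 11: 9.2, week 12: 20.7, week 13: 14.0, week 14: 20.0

Weekly DD (7 × max(0, T̄ − 7.5)): 97.3, 39.2, 106.4, 46.2, 113.4, 118.3, 19.6, 97.3, 124.6, 0.0, 11.9, 92.4, 45.5, 87.5.
Season total = 999.6 DD.
Complete generations = ⌊999.6 / 142⌋ = 7.

7 generations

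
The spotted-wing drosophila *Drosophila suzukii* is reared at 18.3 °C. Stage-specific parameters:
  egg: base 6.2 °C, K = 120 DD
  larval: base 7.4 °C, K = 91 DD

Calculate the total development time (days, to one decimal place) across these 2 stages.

egg: 120 / (18.3 − 6.2) = 120 / 12.1 = 9.917 d.
larval: 91 / (18.3 − 7.4) = 91 / 10.9 = 8.349 d.
Sum = 18.266 ≈ 18.3 days.

18.3 days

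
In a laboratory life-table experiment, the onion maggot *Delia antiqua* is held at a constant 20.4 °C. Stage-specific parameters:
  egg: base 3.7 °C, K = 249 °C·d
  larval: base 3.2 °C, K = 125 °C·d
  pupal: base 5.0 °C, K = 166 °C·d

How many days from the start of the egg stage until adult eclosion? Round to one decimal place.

egg: 249 / (20.4 − 3.7) = 249 / 16.7 = 14.910 d.
larval: 125 / (20.4 − 3.2) = 125 / 17.2 = 7.267 d.
pupal: 166 / (20.4 − 5.0) = 166 / 15.4 = 10.779 d.
Sum = 32.957 ≈ 33.0 days.

33.0 days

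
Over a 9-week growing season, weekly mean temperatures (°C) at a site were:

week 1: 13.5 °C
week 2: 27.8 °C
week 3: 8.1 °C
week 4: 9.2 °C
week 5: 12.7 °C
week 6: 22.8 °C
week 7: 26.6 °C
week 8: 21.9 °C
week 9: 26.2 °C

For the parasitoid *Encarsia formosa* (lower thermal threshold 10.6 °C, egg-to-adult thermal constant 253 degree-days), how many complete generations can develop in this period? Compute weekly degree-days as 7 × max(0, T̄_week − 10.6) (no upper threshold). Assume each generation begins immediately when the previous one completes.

2 generations

Weekly DD (7 × max(0, T̄ − 10.6)): 20.3, 120.4, 0.0, 0.0, 14.7, 85.4, 112.0, 79.1, 109.2.
Season total = 541.1 DD.
Complete generations = ⌊541.1 / 253⌋ = 2.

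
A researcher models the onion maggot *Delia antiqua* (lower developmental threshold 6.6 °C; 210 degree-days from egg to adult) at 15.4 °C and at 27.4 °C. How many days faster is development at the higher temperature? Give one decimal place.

At 15.4 °C: 210 / (15.4 − 6.6) = 210 / 8.8 = 23.864 d.
At 27.4 °C: 210 / (27.4 − 6.6) = 210 / 20.8 = 10.096 d.
Difference = |23.864 − 10.096| = 13.767 ≈ 13.8 days.

13.8 days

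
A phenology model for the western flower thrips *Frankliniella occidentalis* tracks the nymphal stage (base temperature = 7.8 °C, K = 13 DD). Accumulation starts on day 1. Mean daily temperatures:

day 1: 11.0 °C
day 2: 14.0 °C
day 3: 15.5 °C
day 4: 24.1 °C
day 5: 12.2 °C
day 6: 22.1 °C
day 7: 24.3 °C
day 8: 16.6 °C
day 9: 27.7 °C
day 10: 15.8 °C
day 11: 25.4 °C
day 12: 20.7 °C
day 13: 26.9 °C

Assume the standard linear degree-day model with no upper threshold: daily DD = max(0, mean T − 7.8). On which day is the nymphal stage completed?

day 3

Daily DD above 7.8 °C: 3.2, 6.2, 7.7, 16.3, 4.4, 14.3, 16.5, 8.8, 19.9, 8.0, 17.6, 12.9, 19.1.
Cumulative: 3.2, 9.4, 17.1, 33.4, 37.8, 52.1, 68.6, 77.4, 97.3, 105.3, 122.9, 135.8, 154.9.
The total first reaches 13 DD on day 3.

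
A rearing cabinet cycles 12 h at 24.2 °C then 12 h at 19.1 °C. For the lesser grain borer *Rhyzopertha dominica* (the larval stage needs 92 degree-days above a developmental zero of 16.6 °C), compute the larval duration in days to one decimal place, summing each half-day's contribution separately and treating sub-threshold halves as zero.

Day half: max(0, 24.2 − 16.6) × 0.5 = 7.6 × 0.5 = 3.80 DD.
Night half: max(0, 19.1 − 16.6) × 0.5 = 2.5 × 0.5 = 1.25 DD.
Per 24 h: 5.05 DD/day.
Duration = 92 / 5.05 = 18.218 ≈ 18.2 days.

18.2 days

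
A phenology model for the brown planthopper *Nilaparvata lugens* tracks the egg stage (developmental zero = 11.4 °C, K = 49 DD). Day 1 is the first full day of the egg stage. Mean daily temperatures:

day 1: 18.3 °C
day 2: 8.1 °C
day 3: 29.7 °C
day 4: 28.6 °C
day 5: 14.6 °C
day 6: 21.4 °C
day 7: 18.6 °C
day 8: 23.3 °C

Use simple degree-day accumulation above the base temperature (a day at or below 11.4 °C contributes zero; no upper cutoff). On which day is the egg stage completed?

day 6

Daily DD above 11.4 °C: 6.9, 0.0, 18.3, 17.2, 3.2, 10.0, 7.2, 11.9.
Cumulative: 6.9, 6.9, 25.2, 42.4, 45.6, 55.6, 62.8, 74.7.
The total first reaches 49 DD on day 6.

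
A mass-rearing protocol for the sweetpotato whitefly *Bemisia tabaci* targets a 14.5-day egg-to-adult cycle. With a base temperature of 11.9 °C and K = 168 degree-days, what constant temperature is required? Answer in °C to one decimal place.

Required daily accumulation = 168 / 14.5 = 11.586 DD/day.
T = T_base + 11.586 = 11.9 + 11.586 = 23.486 ≈ 23.5 °C.

23.5 °C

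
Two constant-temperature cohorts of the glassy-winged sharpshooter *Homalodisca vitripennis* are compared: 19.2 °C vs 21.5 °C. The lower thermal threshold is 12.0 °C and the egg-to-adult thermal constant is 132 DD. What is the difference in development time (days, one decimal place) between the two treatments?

At 19.2 °C: 132 / (19.2 − 12.0) = 132 / 7.2 = 18.333 d.
At 21.5 °C: 132 / (21.5 − 12.0) = 132 / 9.5 = 13.895 d.
Difference = |18.333 − 13.895| = 4.439 ≈ 4.4 days.

4.4 days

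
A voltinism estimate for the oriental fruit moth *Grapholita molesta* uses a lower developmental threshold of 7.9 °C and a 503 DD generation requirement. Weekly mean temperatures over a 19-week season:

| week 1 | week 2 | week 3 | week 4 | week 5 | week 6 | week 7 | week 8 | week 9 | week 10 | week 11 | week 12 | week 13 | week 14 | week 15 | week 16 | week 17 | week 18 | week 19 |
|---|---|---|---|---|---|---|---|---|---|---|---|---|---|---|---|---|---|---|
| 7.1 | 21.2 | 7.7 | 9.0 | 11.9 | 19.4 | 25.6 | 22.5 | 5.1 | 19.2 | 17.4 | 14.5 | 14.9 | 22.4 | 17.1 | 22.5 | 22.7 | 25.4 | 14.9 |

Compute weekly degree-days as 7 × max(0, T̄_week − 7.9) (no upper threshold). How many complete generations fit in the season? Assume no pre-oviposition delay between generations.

Weekly DD (7 × max(0, T̄ − 7.9)): 0.0, 93.1, 0.0, 7.7, 28.0, 80.5, 123.9, 102.2, 0.0, 79.1, 66.5, 46.2, 49.0, 101.5, 64.4, 102.2, 103.6, 122.5, 49.0.
Season total = 1219.4 DD.
Complete generations = ⌊1219.4 / 503⌋ = 2.

2 generations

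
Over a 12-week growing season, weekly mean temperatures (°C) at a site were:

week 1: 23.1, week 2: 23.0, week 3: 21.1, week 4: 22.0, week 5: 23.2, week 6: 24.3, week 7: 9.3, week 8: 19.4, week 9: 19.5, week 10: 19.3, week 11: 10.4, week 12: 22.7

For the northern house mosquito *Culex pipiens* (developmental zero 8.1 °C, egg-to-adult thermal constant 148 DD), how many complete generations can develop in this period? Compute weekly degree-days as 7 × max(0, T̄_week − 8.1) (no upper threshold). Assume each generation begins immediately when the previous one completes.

Weekly DD (7 × max(0, T̄ − 8.1)): 105.0, 104.3, 91.0, 97.3, 105.7, 113.4, 8.4, 79.1, 79.8, 78.4, 16.1, 102.2.
Season total = 980.7 DD.
Complete generations = ⌊980.7 / 148⌋ = 6.

6 generations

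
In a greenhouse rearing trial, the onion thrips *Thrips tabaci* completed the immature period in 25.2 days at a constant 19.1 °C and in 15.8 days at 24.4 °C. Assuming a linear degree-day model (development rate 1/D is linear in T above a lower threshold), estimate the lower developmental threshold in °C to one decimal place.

10.2 °C

Linear rate model ⇒ the product D·(T − T_b) is constant across temperatures.
25.2·(19.1 − T_b) = 15.8·(24.4 − T_b)
T_b = (25.2·19.1 − 15.8·24.4) / (25.2 − 15.8) = 95.80 / 9.4 = 10.191 °C ≈ 10.2 °C.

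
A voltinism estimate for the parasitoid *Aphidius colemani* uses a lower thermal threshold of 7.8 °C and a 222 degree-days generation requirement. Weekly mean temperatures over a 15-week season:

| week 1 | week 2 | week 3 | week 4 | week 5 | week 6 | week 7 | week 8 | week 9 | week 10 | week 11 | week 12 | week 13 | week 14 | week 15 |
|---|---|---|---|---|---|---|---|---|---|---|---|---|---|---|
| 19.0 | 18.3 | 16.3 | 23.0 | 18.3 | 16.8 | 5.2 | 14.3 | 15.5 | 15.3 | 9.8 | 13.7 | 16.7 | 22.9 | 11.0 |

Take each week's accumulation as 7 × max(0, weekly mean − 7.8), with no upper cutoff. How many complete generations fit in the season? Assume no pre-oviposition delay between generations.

3 generations

Weekly DD (7 × max(0, T̄ − 7.8)): 78.4, 73.5, 59.5, 106.4, 73.5, 63.0, 0.0, 45.5, 53.9, 52.5, 14.0, 41.3, 62.3, 105.7, 22.4.
Season total = 851.9 DD.
Complete generations = ⌊851.9 / 222⌋ = 3.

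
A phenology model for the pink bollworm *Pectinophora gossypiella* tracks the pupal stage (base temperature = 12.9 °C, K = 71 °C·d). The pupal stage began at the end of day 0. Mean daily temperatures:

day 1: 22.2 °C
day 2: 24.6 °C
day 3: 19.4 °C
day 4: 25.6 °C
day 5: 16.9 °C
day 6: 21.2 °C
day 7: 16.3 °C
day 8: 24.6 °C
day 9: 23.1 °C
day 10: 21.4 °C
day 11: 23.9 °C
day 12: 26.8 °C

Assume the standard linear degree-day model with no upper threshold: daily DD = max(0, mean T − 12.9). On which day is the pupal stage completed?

day 9

Daily DD above 12.9 °C: 9.3, 11.7, 6.5, 12.7, 4.0, 8.3, 3.4, 11.7, 10.2, 8.5, 11.0, 13.9.
Cumulative: 9.3, 21.0, 27.5, 40.2, 44.2, 52.5, 55.9, 67.6, 77.8, 86.3, 97.3, 111.2.
The total first reaches 71 DD on day 9.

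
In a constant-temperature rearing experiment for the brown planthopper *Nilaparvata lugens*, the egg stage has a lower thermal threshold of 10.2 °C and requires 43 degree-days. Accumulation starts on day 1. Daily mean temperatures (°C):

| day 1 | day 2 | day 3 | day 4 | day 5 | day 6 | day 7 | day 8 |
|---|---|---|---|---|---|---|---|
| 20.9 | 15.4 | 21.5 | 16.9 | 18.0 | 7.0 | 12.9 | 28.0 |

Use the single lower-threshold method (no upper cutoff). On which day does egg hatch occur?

Daily DD above 10.2 °C: 10.7, 5.2, 11.3, 6.7, 7.8, 0.0, 2.7, 17.8.
Cumulative: 10.7, 15.9, 27.2, 33.9, 41.7, 41.7, 44.4, 62.2.
The total first reaches 43 DD on day 7.

day 7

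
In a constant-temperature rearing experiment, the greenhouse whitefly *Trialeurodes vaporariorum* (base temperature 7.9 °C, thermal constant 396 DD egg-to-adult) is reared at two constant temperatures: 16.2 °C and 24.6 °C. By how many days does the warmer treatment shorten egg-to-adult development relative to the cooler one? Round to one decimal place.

24.0 days

At 16.2 °C: 396 / (16.2 − 7.9) = 396 / 8.3 = 47.711 d.
At 24.6 °C: 396 / (24.6 − 7.9) = 396 / 16.7 = 23.713 d.
Difference = |47.711 − 23.713| = 23.998 ≈ 24.0 days.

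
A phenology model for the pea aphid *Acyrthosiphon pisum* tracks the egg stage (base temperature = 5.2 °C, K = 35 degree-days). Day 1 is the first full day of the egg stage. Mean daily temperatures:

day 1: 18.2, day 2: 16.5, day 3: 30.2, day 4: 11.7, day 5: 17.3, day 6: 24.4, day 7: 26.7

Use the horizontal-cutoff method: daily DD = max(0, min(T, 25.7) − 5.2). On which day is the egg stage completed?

Daily DD above 5.2 °C (capped at 20.5): 13.0, 11.3, 20.5, 6.5, 12.1, 19.2, 20.5.
Cumulative: 13.0, 24.3, 44.8, 51.3, 63.4, 82.6, 103.1.
The total first reaches 35 DD on day 3.

day 3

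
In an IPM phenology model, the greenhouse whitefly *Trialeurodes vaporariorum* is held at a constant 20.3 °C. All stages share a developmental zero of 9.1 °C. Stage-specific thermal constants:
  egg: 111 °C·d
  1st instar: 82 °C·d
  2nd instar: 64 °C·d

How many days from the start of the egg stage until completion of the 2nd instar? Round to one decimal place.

22.9 days

Daily accumulation at 20.3 °C = 20.3 − 9.1 = 11.2 DD/day.
Total K = 111 + 82 + 64 = 257 DD.
Total duration = 257 / 11.2 = 22.946 ≈ 22.9 days.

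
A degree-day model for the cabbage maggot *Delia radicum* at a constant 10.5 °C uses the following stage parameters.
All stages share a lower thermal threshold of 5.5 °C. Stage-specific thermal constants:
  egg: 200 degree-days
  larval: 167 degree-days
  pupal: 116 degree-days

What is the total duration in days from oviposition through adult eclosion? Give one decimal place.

96.6 days

Daily accumulation at 10.5 °C = 10.5 − 5.5 = 5.0 DD/day.
Total K = 200 + 167 + 116 = 483 DD.
Total duration = 483 / 5.0 = 96.600 ≈ 96.6 days.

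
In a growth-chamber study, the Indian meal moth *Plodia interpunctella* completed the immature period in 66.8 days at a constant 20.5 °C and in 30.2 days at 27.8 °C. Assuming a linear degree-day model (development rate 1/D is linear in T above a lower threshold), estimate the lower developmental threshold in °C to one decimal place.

14.5 °C

Under the model K = D·(T − T_b), so D₁·(T₁ − T_b) = D₂·(T₂ − T_b).
66.8·(20.5 − T_b) = 30.2·(27.8 − T_b)
T_b = (66.8·20.5 − 30.2·27.8) / (66.8 − 30.2) = 529.84 / 36.6 = 14.477 °C ≈ 14.5 °C.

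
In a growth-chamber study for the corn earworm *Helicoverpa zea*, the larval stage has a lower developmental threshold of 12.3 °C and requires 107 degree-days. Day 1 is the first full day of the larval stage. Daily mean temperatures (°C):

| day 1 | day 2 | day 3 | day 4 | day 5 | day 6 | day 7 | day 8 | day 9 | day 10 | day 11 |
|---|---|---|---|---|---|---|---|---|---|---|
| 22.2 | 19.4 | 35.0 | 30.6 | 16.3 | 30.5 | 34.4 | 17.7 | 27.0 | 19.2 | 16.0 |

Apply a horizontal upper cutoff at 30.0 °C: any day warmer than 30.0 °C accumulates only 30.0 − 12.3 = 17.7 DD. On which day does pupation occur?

day 9

Daily DD above 12.3 °C (capped at 17.7): 9.9, 7.1, 17.7, 17.7, 4.0, 17.7, 17.7, 5.4, 14.7, 6.9, 3.7.
Cumulative: 9.9, 17.0, 34.7, 52.4, 56.4, 74.1, 91.8, 97.2, 111.9, 118.8, 122.5.
The total first reaches 107 DD on day 9.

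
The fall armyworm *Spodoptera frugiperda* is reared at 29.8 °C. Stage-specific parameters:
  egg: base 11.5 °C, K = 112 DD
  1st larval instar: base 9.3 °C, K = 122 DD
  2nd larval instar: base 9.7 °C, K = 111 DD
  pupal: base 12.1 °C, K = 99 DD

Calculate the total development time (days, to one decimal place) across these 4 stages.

23.2 days

egg: 112 / (29.8 − 11.5) = 112 / 18.3 = 6.120 d.
1st larval instar: 122 / (29.8 − 9.3) = 122 / 20.5 = 5.951 d.
2nd larval instar: 111 / (29.8 − 9.7) = 111 / 20.1 = 5.522 d.
pupal: 99 / (29.8 − 12.1) = 99 / 17.7 = 5.593 d.
Sum = 23.187 ≈ 23.2 days.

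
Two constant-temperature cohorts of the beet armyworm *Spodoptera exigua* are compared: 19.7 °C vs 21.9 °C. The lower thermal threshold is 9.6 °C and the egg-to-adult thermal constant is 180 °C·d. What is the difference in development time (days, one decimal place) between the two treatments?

At 19.7 °C: 180 / (19.7 − 9.6) = 180 / 10.1 = 17.822 d.
At 21.9 °C: 180 / (21.9 − 9.6) = 180 / 12.3 = 14.634 d.
Difference = |17.822 − 14.634| = 3.188 ≈ 3.2 days.

3.2 days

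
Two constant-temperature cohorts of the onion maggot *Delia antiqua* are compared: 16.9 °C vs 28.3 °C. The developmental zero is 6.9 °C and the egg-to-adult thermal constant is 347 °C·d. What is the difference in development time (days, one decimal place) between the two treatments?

18.5 days

At 16.9 °C: 347 / (16.9 − 6.9) = 347 / 10.0 = 34.700 d.
At 28.3 °C: 347 / (28.3 − 6.9) = 347 / 21.4 = 16.215 d.
Difference = |34.700 − 16.215| = 18.485 ≈ 18.5 days.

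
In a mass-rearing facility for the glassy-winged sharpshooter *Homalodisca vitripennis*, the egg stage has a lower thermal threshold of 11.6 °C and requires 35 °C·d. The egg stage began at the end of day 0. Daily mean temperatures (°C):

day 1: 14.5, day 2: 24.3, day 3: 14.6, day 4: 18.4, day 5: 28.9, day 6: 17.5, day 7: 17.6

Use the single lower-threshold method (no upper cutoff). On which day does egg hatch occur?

day 5

Daily DD above 11.6 °C: 2.9, 12.7, 3.0, 6.8, 17.3, 5.9, 6.0.
Cumulative: 2.9, 15.6, 18.6, 25.4, 42.7, 48.6, 54.6.
The total first reaches 35 DD on day 5.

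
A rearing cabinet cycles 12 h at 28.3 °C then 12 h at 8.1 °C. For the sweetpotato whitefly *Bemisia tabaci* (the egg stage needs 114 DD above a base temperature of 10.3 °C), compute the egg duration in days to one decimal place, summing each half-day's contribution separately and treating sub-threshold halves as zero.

12.7 days

Day half: max(0, 28.3 − 10.3) × 0.5 = 18.0 × 0.5 = 9.00 DD.
Night half: max(0, 8.1 − 10.3) × 0.5 = 0.0 × 0.5 = 0.00 DD.
Per 24 h: 9.00 DD/day.
Duration = 114 / 9.00 = 12.667 ≈ 12.7 days.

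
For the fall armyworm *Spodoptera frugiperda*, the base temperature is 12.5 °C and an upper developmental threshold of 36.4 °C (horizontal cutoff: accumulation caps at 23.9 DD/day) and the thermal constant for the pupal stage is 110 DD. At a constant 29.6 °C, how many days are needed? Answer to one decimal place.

6.4 days

Daily accumulation = 29.6 − 12.5 = 17.1 DD/day.
Duration = 110 / 17.1 = 6.433 ≈ 6.4 days.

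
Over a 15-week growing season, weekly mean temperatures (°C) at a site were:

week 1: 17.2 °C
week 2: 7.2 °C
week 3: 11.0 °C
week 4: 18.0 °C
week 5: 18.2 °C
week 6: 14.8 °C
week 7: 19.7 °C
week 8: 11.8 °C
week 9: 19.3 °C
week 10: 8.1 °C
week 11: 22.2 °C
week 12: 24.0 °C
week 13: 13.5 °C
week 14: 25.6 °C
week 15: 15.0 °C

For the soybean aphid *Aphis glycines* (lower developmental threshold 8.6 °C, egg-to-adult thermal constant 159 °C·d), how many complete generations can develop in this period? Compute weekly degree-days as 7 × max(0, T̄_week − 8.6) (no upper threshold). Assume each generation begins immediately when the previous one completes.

Weekly DD (7 × max(0, T̄ − 8.6)): 60.2, 0.0, 16.8, 65.8, 67.2, 43.4, 77.7, 22.4, 74.9, 0.0, 95.2, 107.8, 34.3, 119.0, 44.8.
Season total = 829.5 DD.
Complete generations = ⌊829.5 / 159⌋ = 5.

5 generations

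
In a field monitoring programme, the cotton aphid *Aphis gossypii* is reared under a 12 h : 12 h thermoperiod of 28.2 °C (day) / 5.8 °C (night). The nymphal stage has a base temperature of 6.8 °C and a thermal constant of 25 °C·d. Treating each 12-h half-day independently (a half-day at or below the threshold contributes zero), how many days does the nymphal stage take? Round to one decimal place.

2.3 days

Day half: max(0, 28.2 − 6.8) × 0.5 = 21.4 × 0.5 = 10.70 DD.
Night half: max(0, 5.8 − 6.8) × 0.5 = 0.0 × 0.5 = 0.00 DD.
Per 24 h: 10.70 DD/day.
Duration = 25 / 10.70 = 2.336 ≈ 2.3 days.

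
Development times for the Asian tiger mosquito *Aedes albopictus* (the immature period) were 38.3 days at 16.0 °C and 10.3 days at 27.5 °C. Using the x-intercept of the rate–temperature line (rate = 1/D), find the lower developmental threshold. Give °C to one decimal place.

Equal thermal constants: D₁(T₁ − T_b) = D₂(T₂ − T_b).
38.3·(16.0 − T_b) = 10.3·(27.5 − T_b)
T_b = (38.3·16.0 − 10.3·27.5) / (38.3 − 10.3) = 329.55 / 28.0 = 11.770 °C ≈ 11.8 °C.

11.8 °C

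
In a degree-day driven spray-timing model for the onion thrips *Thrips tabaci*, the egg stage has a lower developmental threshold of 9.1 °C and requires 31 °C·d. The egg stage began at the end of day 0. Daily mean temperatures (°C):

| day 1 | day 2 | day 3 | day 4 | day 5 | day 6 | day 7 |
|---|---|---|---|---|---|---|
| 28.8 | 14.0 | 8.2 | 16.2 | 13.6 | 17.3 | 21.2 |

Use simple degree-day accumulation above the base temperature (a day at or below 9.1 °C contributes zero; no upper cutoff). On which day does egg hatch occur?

Daily DD above 9.1 °C: 19.7, 4.9, 0.0, 7.1, 4.5, 8.2, 12.1.
Cumulative: 19.7, 24.6, 24.6, 31.7, 36.2, 44.4, 56.5.
The total first reaches 31 DD on day 4.

day 4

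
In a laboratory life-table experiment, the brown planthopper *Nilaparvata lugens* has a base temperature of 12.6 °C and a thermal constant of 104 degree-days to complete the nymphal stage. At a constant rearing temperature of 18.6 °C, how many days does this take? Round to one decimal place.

17.3 days

Daily accumulation = 18.6 − 12.6 = 6.0 DD/day.
Duration = 104 / 6.0 = 17.333 ≈ 17.3 days.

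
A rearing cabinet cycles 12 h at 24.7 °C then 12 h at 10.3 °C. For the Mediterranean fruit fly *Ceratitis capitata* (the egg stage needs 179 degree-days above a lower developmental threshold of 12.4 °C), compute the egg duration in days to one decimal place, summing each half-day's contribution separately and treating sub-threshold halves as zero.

Day half: max(0, 24.7 − 12.4) × 0.5 = 12.3 × 0.5 = 6.15 DD.
Night half: max(0, 10.3 − 12.4) × 0.5 = 0.0 × 0.5 = 0.00 DD.
Per 24 h: 6.15 DD/day.
Duration = 179 / 6.15 = 29.106 ≈ 29.1 days.

29.1 days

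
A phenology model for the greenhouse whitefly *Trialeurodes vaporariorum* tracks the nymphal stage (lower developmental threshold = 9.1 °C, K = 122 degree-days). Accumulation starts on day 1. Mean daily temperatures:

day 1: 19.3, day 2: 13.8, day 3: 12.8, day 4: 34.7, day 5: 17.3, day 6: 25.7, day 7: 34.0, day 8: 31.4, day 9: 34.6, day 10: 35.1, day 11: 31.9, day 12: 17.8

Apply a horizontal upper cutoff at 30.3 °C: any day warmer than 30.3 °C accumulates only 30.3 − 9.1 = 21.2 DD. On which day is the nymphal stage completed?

day 9

Daily DD above 9.1 °C (capped at 21.2): 10.2, 4.7, 3.7, 21.2, 8.2, 16.6, 21.2, 21.2, 21.2, 21.2, 21.2, 8.7.
Cumulative: 10.2, 14.9, 18.6, 39.8, 48.0, 64.6, 85.8, 107.0, 128.2, 149.4, 170.6, 179.3.
The total first reaches 122 DD on day 9.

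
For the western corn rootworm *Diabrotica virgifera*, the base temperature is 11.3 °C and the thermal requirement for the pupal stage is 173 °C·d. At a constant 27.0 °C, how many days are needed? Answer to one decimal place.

Daily accumulation = 27.0 − 11.3 = 15.7 DD/day.
Duration = 173 / 15.7 = 11.019 ≈ 11.0 days.

11.0 days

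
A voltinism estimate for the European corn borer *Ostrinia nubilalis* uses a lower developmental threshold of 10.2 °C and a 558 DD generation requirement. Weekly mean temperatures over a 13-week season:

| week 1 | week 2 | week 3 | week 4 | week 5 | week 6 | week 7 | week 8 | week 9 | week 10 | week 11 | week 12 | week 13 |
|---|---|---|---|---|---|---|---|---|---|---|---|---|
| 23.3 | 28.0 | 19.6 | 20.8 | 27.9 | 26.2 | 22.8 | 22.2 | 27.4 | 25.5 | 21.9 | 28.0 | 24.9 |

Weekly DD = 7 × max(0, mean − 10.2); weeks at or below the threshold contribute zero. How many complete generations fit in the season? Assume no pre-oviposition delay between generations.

2 generations

Weekly DD (7 × max(0, T̄ − 10.2)): 91.7, 124.6, 65.8, 74.2, 123.9, 112.0, 88.2, 84.0, 120.4, 107.1, 81.9, 124.6, 102.9.
Season total = 1301.3 DD.
Complete generations = ⌊1301.3 / 558⌋ = 2.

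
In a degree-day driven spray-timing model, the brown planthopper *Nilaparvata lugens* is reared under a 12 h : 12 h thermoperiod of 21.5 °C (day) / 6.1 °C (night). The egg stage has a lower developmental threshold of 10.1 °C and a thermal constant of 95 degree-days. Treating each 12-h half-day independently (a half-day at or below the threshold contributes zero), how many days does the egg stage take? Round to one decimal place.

16.7 days

Day half: max(0, 21.5 − 10.1) × 0.5 = 11.4 × 0.5 = 5.70 DD.
Night half: max(0, 6.1 − 10.1) × 0.5 = 0.0 × 0.5 = 0.00 DD.
Per 24 h: 5.70 DD/day.
Duration = 95 / 5.70 = 16.667 ≈ 16.7 days.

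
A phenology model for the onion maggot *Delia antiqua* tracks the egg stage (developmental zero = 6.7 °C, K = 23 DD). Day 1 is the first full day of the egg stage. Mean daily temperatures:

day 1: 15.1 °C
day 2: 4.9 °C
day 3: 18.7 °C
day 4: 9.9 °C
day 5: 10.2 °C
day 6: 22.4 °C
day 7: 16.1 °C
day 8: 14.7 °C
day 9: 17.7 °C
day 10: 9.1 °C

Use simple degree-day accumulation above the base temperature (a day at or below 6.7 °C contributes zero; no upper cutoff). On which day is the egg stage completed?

Daily DD above 6.7 °C: 8.4, 0.0, 12.0, 3.2, 3.5, 15.7, 9.4, 8.0, 11.0, 2.4.
Cumulative: 8.4, 8.4, 20.4, 23.6, 27.1, 42.8, 52.2, 60.2, 71.2, 73.6.
The total first reaches 23 DD on day 4.

day 4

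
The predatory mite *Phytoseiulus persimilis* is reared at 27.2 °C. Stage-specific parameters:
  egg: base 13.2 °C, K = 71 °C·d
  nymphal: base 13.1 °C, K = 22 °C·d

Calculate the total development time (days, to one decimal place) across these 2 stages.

egg: 71 / (27.2 − 13.2) = 71 / 14.0 = 5.071 d.
nymphal: 22 / (27.2 − 13.1) = 22 / 14.1 = 1.560 d.
Sum = 6.632 ≈ 6.6 days.

6.6 days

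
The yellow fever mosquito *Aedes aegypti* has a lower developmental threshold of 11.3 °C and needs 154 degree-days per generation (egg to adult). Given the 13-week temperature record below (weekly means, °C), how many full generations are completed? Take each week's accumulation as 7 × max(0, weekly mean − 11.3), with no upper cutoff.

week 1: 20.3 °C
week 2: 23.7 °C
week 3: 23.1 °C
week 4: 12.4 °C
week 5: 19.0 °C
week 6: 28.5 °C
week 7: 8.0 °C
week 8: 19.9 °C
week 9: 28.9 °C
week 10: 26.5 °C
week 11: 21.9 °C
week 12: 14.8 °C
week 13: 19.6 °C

5 generations

Weekly DD (7 × max(0, T̄ − 11.3)): 63.0, 86.8, 82.6, 7.7, 53.9, 120.4, 0.0, 60.2, 123.2, 106.4, 74.2, 24.5, 58.1.
Season total = 861.0 DD.
Complete generations = ⌊861.0 / 154⌋ = 5.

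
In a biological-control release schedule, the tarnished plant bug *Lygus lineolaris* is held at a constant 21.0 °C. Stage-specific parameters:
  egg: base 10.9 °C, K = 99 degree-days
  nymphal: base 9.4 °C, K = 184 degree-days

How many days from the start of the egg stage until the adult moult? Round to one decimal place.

25.7 days

egg: 99 / (21.0 − 10.9) = 99 / 10.1 = 9.802 d.
nymphal: 184 / (21.0 − 9.4) = 184 / 11.6 = 15.862 d.
Sum = 25.664 ≈ 25.7 days.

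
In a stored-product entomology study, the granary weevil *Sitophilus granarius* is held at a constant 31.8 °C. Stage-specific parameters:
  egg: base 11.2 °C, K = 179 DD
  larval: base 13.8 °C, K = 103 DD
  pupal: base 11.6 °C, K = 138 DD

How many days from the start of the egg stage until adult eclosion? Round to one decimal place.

egg: 179 / (31.8 − 11.2) = 179 / 20.6 = 8.689 d.
larval: 103 / (31.8 − 13.8) = 103 / 18.0 = 5.722 d.
pupal: 138 / (31.8 − 11.6) = 138 / 20.2 = 6.832 d.
Sum = 21.243 ≈ 21.2 days.

21.2 days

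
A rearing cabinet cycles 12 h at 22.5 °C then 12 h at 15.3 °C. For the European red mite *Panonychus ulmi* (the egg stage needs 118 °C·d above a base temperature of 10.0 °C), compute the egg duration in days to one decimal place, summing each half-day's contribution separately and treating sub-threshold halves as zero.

13.3 days

Day half: max(0, 22.5 − 10.0) × 0.5 = 12.5 × 0.5 = 6.25 DD.
Night half: max(0, 15.3 − 10.0) × 0.5 = 5.3 × 0.5 = 2.65 DD.
Per 24 h: 8.90 DD/day.
Duration = 118 / 8.90 = 13.258 ≈ 13.3 days.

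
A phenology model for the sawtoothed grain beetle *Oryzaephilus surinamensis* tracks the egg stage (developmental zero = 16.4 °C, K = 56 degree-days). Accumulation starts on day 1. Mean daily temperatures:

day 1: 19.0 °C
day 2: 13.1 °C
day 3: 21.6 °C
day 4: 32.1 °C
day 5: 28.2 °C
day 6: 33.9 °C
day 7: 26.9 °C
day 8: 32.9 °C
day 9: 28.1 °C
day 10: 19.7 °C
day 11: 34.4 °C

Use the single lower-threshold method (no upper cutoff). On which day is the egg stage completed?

Daily DD above 16.4 °C: 2.6, 0.0, 5.2, 15.7, 11.8, 17.5, 10.5, 16.5, 11.7, 3.3, 18.0.
Cumulative: 2.6, 2.6, 7.8, 23.5, 35.3, 52.8, 63.3, 79.8, 91.5, 94.8, 112.8.
The total first reaches 56 DD on day 7.

day 7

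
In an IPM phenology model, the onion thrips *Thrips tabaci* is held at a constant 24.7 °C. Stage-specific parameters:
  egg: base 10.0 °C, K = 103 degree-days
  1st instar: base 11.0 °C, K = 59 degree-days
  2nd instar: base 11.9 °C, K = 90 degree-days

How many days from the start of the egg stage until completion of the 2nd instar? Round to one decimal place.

18.3 days

egg: 103 / (24.7 − 10.0) = 103 / 14.7 = 7.007 d.
1st instar: 59 / (24.7 − 11.0) = 59 / 13.7 = 4.307 d.
2nd instar: 90 / (24.7 − 11.9) = 90 / 12.8 = 7.031 d.
Sum = 18.345 ≈ 18.3 days.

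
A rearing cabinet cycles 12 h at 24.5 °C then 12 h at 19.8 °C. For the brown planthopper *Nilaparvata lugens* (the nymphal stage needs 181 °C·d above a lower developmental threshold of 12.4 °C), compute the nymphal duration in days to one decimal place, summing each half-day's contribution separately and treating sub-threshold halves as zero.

18.6 days

Day half: max(0, 24.5 − 12.4) × 0.5 = 12.1 × 0.5 = 6.05 DD.
Night half: max(0, 19.8 − 12.4) × 0.5 = 7.4 × 0.5 = 3.70 DD.
Per 24 h: 9.75 DD/day.
Duration = 181 / 9.75 = 18.564 ≈ 18.6 days.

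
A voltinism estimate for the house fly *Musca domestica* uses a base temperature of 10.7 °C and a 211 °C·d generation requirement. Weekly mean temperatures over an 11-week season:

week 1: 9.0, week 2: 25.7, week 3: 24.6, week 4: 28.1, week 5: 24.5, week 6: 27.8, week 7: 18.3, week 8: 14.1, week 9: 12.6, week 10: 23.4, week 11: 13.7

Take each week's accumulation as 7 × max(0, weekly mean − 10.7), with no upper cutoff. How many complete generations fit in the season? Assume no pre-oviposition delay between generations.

Weekly DD (7 × max(0, T̄ − 10.7)): 0.0, 105.0, 97.3, 121.8, 96.6, 119.7, 53.2, 23.8, 13.3, 88.9, 21.0.
Season total = 740.6 DD.
Complete generations = ⌊740.6 / 211⌋ = 3.

3 generations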